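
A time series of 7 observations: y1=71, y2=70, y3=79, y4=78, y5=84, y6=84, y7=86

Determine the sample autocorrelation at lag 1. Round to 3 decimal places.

Mean ȳ = (71 + 70 + 79 + 78 + 84 + 84 + 86)/7 = 78.8571
Numerator Σ_{t=1}^{6}(y_t−ȳ)(y_{t+1}−ȳ) = 126.9796
Denominator Σ(y_t−ȳ)² = 244.8571
r_1 = 126.9796 / 244.8571 = 0.519

0.519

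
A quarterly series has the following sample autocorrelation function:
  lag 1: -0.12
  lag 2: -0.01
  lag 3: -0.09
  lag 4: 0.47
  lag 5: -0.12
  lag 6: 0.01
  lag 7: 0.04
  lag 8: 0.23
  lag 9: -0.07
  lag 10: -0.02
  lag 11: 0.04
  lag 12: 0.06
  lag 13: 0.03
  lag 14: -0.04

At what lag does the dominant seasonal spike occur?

The largest autocorrelation is r_4 = 0.47, with a weaker echo at lag 8 (0.23); the remaining lags stay at or below 0.06.
The dominant spike at lag 4 indicates a seasonal period of 4.

4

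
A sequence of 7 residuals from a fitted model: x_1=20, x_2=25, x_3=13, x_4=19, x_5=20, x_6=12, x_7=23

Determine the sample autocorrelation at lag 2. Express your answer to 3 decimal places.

-0.063

Mean x̄ = (20 + 25 + 13 + 19 + 20 + 12 + 23)/7 = 18.8571
Σ(x_t−x̄)(x_{t+2}−x̄) = (-6.6939) + (0.8776) + (-6.6939) + (-0.9796) + (4.7347) = -8.7551
Denominator Σ(x_t−x̄)² = 138.8571
r_2 = -8.7551 / 138.8571 = -0.063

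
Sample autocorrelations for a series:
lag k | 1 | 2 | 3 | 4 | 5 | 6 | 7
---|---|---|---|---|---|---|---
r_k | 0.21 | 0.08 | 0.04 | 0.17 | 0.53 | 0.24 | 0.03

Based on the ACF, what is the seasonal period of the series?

5

The largest autocorrelation is r_5 = 0.53; the remaining lags stay at or below 0.24.
The dominant spike at lag 5 indicates a seasonal period of 5.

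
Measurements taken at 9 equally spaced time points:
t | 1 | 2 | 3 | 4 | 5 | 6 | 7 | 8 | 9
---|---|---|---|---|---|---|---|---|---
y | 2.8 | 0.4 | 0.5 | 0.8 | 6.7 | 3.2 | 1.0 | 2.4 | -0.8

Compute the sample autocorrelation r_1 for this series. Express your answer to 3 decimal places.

Mean ȳ = (2.8 + 0.4 + 0.5 + 0.8 + 6.7 + 3.2 + 1.0 + 2.4 − 0.8)/9 = 1.8889
Numerator Σ_{t=1}^{8}(y_t−ȳ)(y_{t+1}−ȳ) = 0.2988
Denominator Σ(y_t−ȳ)² = 39.3089
r_1 = 0.2988 / 39.3089 = 0.008

0.008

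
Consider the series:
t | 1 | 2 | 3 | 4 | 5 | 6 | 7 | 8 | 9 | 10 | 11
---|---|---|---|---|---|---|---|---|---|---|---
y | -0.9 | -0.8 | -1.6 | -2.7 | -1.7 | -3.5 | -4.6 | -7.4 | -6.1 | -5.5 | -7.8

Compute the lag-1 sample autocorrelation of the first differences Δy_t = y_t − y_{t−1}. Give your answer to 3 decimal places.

First differences Δy: 0.1, -0.8, -1.1, 1.0, -1.8, -1.1, -2.8, 1.3, 0.6, -2.3
Mean of differences = -0.6900
Numerator Σ(Δy_t−Δȳ)(Δy_{t+1}−Δȳ) = -4.9991
Denominator Σ(Δy_t−Δȳ)² = 17.7290
r_1(Δy) = -4.9991 / 17.7290 = -0.282

-0.282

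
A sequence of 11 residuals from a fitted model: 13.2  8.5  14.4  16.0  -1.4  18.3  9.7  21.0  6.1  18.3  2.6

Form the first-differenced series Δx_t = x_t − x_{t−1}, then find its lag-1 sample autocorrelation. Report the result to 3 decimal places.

First differences Δx: -4.7, 5.9, 1.6, -17.4, 19.7, -8.6, 11.3, -14.9, 12.2, -15.7
Mean of differences = -1.0600
Numerator Σ(Δx_t−Δx̄)(Δx_{t+1}−Δx̄) = -1187.9356
Denominator Σ(Δx_t−Δx̄)² = 1558.0640
r_1(Δx) = -1187.9356 / 1558.0640 = -0.762

-0.762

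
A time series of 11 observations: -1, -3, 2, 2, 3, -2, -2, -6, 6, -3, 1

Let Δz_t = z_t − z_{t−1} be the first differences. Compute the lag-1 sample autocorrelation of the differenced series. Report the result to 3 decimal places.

First differences Δz: -2, 5, 0, 1, -5, 0, -4, 12, -9, 4
Mean of differences = 0.2000
Numerator Σ(Δz_t−Δz̄)(Δz_{t+1}−Δz̄) = -207.0400
Denominator Σ(Δz_t−Δz̄)² = 311.6000
r_1(Δz) = -207.0400 / 311.6000 = -0.664

-0.664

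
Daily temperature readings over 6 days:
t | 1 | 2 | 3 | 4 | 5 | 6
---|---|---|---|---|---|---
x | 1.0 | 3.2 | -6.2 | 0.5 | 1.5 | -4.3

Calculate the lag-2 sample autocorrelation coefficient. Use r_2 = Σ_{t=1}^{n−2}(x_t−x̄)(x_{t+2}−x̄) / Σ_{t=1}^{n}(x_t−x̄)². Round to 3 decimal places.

-0.313

Mean x̄ = (1.0 + 3.2 − 6.2 + 0.5 + 1.5 − 4.3)/6 = -0.7167
Deviations from mean: 1.7167, 3.9167, -5.4833, 1.2167, 2.2167, -3.5833
Σ(x_t−x̄)(x_{t+2}−x̄) = (-9.4131) + (4.7653) + (-12.1547) + (-4.3597) = -21.1622
Denominator Σ(x_t−x̄)² = 67.5883
r_2 = -21.1622 / 67.5883 = -0.313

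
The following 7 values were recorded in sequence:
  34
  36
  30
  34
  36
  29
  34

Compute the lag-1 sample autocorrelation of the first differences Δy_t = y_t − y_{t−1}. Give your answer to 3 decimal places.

-0.575

First differences Δy: 2, -6, 4, 2, -7, 5
Mean of differences = 0.0000
Numerator Σ(Δy_t−Δȳ)(Δy_{t+1}−Δȳ) = -77.0000
Denominator Σ(Δy_t−Δȳ)² = 134.0000
r_1(Δy) = -77.0000 / 134.0000 = -0.575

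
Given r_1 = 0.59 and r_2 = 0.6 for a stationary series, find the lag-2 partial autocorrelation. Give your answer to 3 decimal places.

φ_{22} = (r_2 − r_1²) / (1 − r_1²)
r_1² = (0.59)² = 0.3481
Numerator = 0.6 − 0.3481 = 0.2519; denominator = 1 − 0.3481 = 0.6519
φ_{22} = 0.2519 / 0.6519 = 0.386

0.386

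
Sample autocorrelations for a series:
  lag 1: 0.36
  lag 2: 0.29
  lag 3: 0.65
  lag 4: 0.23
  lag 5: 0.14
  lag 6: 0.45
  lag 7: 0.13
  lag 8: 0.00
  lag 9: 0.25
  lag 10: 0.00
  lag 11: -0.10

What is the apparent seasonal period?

The largest autocorrelation is r_3 = 0.65, with a weaker echo at lag 6 (0.45); the remaining lags stay at or below 0.36. The elevated value at lag 1 (0.36), dropping to 0.29 at lag 2, reflects decaying short-term dependence rather than seasonality.
The dominant spike at lag 3 indicates a seasonal period of 3.

3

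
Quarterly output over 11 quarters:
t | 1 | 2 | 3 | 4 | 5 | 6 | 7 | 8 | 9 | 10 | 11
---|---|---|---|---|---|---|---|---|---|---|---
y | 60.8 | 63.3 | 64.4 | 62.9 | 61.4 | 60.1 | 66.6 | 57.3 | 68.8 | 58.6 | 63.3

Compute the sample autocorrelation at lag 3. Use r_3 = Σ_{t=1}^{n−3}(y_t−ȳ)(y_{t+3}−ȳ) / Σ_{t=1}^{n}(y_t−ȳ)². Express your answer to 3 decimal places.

-0.299

Mean ȳ = (60.8 + 63.3 + 64.4 + 62.9 + 61.4 + 60.1 + 66.6 + 57.3 + 68.8 + 58.6 + 63.3)/11 = 62.5000
Numerator Σ_{t=1}^{8}(y_t−ȳ)(y_{t+3}−ȳ) = -34.0300
Denominator Σ(y_t−ȳ)² = 113.6600
r_3 = -34.0300 / 113.6600 = -0.299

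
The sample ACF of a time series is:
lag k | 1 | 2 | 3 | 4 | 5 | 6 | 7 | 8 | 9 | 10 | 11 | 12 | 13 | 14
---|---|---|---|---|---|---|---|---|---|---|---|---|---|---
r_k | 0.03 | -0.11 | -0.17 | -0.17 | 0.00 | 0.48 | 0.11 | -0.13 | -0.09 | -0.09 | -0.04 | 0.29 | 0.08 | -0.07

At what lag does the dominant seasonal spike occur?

The largest autocorrelation is r_6 = 0.48, with a weaker echo at lag 12 (0.29); the remaining lags stay at or below 0.11.
The dominant spike at lag 6 indicates a seasonal period of 6.

6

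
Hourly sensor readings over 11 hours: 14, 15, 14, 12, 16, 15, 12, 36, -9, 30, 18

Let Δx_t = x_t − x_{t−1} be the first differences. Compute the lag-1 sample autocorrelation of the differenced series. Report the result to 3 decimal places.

-0.789

First differences Δx: 1, -1, -2, 4, -1, -3, 24, -45, 39, -12
Mean of differences = 0.4000
Numerator Σ(Δx_t−Δx̄)(Δx_{t+1}−Δx̄) = -3389.1600
Denominator Σ(Δx_t−Δx̄)² = 4296.4000
r_1(Δx) = -3389.1600 / 4296.4000 = -0.789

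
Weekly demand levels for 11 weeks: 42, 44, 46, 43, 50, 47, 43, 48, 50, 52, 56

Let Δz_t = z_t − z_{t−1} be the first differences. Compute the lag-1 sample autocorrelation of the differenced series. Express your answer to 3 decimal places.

First differences Δz: 2, 2, -3, 7, -3, -4, 5, 2, 2, 4
Mean of differences = 1.4000
Numerator Σ(Δz_t−Δz̄)(Δz_{t+1}−Δz̄) = -43.1600
Denominator Σ(Δz_t−Δz̄)² = 120.4000
r_1(Δz) = -43.1600 / 120.4000 = -0.358

-0.358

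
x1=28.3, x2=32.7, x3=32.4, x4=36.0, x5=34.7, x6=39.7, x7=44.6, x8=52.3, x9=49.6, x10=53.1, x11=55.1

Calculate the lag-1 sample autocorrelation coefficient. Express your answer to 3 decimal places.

Mean x̄ = (28.3 + 32.7 + 32.4 + 36.0 + 34.7 + 39.7 + 44.6 + 52.3 + 49.6 + 53.1 + 55.1)/11 = 41.6818
Numerator Σ_{t=1}^{10}(x_t−x̄)(x_{t+1}−x̄) = 662.7060
Denominator Σ(x_t−x̄)² = 925.2364
r_1 = 662.7060 / 925.2364 = 0.716

0.716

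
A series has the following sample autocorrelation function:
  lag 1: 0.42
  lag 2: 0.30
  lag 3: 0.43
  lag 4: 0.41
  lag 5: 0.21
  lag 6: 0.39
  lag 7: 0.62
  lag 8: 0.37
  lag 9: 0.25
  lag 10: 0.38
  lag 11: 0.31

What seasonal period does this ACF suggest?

The largest autocorrelation is r_7 = 0.62; the remaining lags stay at or below 0.43. The elevated value at lag 1 (0.42), dropping to 0.30 at lag 2, reflects decaying short-term dependence rather than seasonality.
The dominant spike at lag 7 indicates a seasonal period of 7.

7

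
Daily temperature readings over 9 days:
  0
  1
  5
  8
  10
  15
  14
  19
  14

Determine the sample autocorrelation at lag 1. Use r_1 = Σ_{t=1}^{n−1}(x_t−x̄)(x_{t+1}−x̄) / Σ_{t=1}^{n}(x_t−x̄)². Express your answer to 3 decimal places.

Mean x̄ = (0 + 1 + 5 + 8 + 10 + 15 + 14 + 19 + 14)/9 = 9.5556
Numerator Σ_{t=1}^{8}(x_t−x̄)(x_{t+1}−x̄) = 237.6914
Denominator Σ(x_t−x̄)² = 346.2222
r_1 = 237.6914 / 346.2222 = 0.687

0.687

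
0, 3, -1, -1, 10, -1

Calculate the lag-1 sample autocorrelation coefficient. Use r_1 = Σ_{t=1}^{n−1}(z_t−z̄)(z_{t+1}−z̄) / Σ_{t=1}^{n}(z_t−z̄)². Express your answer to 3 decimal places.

Mean z̄ = (0 + 3 − 1 − 1 + 10 − 1)/6 = 1.6667
Numerator Σ_{t=1}^{5}(z_t−z̄)(z_{t+1}−z̄) = -43.1111
Denominator Σ(z_t−z̄)² = 95.3333
r_1 = -43.1111 / 95.3333 = -0.452

-0.452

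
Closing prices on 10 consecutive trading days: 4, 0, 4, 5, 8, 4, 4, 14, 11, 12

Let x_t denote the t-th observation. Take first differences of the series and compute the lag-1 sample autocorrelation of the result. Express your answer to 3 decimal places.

First differences Δx: -4, 4, 1, 3, -4, 0, 10, -3, 1
Mean of differences = 0.8889
Numerator Σ(Δx_t−Δx̄)(Δx_{t+1}−Δx̄) = -64.5679
Denominator Σ(Δx_t−Δx̄)² = 160.8889
r_1(Δx) = -64.5679 / 160.8889 = -0.401

-0.401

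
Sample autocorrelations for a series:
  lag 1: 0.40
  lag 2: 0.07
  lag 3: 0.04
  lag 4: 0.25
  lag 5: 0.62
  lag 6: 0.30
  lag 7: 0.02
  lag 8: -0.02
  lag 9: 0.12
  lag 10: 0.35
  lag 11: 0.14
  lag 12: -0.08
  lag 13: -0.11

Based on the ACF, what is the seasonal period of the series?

The largest autocorrelation is r_5 = 0.62; the remaining lags stay at or below 0.40. The elevated value at lag 1 (0.40), dropping to 0.07 at lag 2, reflects decaying short-term dependence rather than seasonality.
The dominant spike at lag 5 indicates a seasonal period of 5.

5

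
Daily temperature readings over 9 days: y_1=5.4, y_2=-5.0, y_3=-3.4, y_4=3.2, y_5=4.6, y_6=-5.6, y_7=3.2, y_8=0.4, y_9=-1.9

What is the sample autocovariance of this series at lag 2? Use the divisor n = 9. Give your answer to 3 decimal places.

-6.860

Mean ȳ = (5.4 − 5.0 − 3.4 + 3.2 + 4.6 − 5.6 + 3.2 + 0.4 − 1.9)/9 = 0.1000
Σ_{t=1}^{7}(y_t−ȳ)(y_{t+2}−ȳ) = -61.7400
γ_2 = -61.7400 / 9 = -6.860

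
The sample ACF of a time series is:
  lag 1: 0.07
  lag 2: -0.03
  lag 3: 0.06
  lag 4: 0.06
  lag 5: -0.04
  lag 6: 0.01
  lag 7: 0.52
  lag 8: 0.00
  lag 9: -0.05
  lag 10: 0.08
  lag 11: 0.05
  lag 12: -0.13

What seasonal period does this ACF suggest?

The largest autocorrelation is r_7 = 0.52; the remaining lags stay at or below 0.08.
The dominant spike at lag 7 indicates a seasonal period of 7.

7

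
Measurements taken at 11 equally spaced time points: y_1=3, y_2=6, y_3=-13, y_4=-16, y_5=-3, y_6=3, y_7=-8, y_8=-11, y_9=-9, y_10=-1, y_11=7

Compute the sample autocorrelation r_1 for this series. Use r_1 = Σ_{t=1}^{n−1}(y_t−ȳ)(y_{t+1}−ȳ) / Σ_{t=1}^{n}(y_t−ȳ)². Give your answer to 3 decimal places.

Mean ȳ = (3 + 6 − 13 − 16 − 3 + 3 − 8 − 11 − 9 − 1 + 7)/11 = -3.8182
Numerator Σ_{t=1}^{10}(y_t−ȳ)(y_{t+1}−ȳ) = 138.8760
Denominator Σ(y_t−ȳ)² = 643.6364
r_1 = 138.8760 / 643.6364 = 0.216

0.216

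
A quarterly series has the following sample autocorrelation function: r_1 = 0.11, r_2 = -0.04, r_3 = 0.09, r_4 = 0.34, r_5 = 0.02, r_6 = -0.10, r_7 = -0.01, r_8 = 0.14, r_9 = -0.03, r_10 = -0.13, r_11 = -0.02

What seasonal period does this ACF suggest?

The largest autocorrelation is r_4 = 0.34; the remaining lags stay at or below 0.14.
The dominant spike at lag 4 indicates a seasonal period of 4.

4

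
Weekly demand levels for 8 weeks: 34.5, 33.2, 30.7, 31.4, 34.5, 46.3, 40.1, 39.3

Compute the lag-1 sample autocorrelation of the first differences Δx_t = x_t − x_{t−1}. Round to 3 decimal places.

First differences Δx: -1.3, -2.5, 0.7, 3.1, 11.8, -6.2, -0.8
Mean of differences = 0.6857
Numerator Σ(Δx_t−Δx̄)(Δx_{t+1}−Δx̄) = -33.1516
Denominator Σ(Δx_t−Δx̄)² = 193.0686
r_1(Δx) = -33.1516 / 193.0686 = -0.172

-0.172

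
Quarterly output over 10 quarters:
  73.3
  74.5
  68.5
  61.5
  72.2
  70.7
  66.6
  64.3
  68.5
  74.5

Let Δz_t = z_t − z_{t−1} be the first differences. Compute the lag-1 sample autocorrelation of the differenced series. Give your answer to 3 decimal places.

-0.087

First differences Δz: 1.2, -6.0, -7.0, 10.7, -1.5, -4.1, -2.3, 4.2, 6.0
Mean of differences = 0.1333
Numerator Σ(Δz_t−Δz̄)(Δz_{t+1}−Δz̄) = -24.2478
Denominator Σ(Δz_t−Δz̄)² = 278.7600
r_1(Δz) = -24.2478 / 278.7600 = -0.087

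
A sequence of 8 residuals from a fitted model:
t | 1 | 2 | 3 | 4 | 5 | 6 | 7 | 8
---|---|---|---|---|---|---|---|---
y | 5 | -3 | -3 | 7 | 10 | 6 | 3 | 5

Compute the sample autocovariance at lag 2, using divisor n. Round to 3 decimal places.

-8.391

Mean ȳ = (5 − 3 − 3 + 7 + 10 + 6 + 3 + 5)/8 = 3.7500
Σ_{t=1}^{6}(y_t−ȳ)(y_{t+2}−ȳ) = -67.1250
γ_2 = -67.1250 / 8 = -8.391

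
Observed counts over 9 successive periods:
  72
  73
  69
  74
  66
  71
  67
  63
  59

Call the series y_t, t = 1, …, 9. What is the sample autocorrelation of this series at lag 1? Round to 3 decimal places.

0.296

Mean ȳ = (72 + 73 + 69 + 74 + 66 + 71 + 67 + 63 + 59)/9 = 68.2222
Numerator Σ_{t=1}^{8}(y_t−ȳ)(y_{t+1}−ȳ) = 58.3951
Denominator Σ(y_t−ȳ)² = 197.5556
r_1 = 58.3951 / 197.5556 = 0.296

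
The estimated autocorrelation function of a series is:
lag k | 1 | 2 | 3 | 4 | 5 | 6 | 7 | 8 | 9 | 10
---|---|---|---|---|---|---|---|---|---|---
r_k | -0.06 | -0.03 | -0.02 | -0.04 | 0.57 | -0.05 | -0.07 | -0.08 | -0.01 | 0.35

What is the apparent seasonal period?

5

The largest autocorrelation is r_5 = 0.57, with a weaker echo at lag 10 (0.35); the remaining lags stay at or below -0.01.
The dominant spike at lag 5 indicates a seasonal period of 5.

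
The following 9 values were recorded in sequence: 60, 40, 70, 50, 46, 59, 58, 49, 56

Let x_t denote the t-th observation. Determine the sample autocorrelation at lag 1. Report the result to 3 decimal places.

-0.610

Mean x̄ = (60 + 40 + 70 + 50 + 46 + 59 + 58 + 49 + 56)/9 = 54.2222
Numerator Σ_{t=1}^{8}(x_t−x̄)(x_{t+1}−x̄) = -388.7160
Denominator Σ(x_t−x̄)² = 637.5556
r_1 = -388.7160 / 637.5556 = -0.610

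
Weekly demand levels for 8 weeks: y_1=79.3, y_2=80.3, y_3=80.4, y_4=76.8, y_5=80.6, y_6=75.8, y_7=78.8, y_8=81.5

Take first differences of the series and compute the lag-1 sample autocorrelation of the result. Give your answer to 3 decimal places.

-0.568

First differences Δy: 1.0, 0.1, -3.6, 3.8, -4.8, 3.0, 2.7
Mean of differences = 0.3143
Numerator Σ(Δy_t−Δȳ)(Δy_{t+1}−Δȳ) = -38.1073
Denominator Σ(Δy_t−Δȳ)² = 67.0486
r_1(Δy) = -38.1073 / 67.0486 = -0.568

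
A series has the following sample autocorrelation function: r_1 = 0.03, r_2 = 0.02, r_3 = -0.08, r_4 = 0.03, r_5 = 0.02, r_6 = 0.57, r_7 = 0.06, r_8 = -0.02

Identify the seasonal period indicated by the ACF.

The largest autocorrelation is r_6 = 0.57; the remaining lags stay at or below 0.06.
The dominant spike at lag 6 indicates a seasonal period of 6.

6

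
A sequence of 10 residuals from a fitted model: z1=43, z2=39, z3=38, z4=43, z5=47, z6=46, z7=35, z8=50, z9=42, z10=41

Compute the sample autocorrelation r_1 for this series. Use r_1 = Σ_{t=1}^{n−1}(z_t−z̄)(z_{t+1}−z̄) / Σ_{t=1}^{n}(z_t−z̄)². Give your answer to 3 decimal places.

-0.309

Mean z̄ = (43 + 39 + 38 + 43 + 47 + 46 + 35 + 50 + 42 + 41)/10 = 42.4000
Numerator Σ_{t=1}^{9}(z_t−z̄)(z_{t+1}−z̄) = -55.7600
Denominator Σ(z_t−z̄)² = 180.4000
r_1 = -55.7600 / 180.4000 = -0.309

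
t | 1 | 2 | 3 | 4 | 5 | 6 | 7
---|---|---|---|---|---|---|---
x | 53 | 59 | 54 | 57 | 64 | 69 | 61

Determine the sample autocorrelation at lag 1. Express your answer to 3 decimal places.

Mean x̄ = (53 + 59 + 54 + 57 + 64 + 69 + 61)/7 = 59.5714
Deviations from mean: -6.5714, -0.5714, -5.5714, -2.5714, 4.4286, 9.4286, 1.4286
Numerator Σ_{t=1}^{6}(x_t−x̄)(x_{t+1}−x̄) = 65.1020
Denominator Σ(x_t−x̄)² = 191.7143
r_1 = 65.1020 / 191.7143 = 0.340

0.340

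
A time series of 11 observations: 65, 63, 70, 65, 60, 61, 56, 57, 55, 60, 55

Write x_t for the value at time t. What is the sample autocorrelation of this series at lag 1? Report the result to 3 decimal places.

Mean x̄ = (65 + 63 + 70 + 65 + 60 + 61 + 56 + 57 + 55 + 60 + 55)/11 = 60.6364
Numerator Σ_{t=1}^{10}(x_t−x̄)(x_{t+1}−x̄) = 113.1405
Denominator Σ(x_t−x̄)² = 230.5455
r_1 = 113.1405 / 230.5455 = 0.491

0.491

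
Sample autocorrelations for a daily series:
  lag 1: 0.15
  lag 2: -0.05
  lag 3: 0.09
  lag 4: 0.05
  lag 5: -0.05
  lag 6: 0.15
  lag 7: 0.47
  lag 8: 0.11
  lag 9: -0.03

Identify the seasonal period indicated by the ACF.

7

The largest autocorrelation is r_7 = 0.47; the remaining lags stay at or below 0.15.
The dominant spike at lag 7 indicates a seasonal period of 7.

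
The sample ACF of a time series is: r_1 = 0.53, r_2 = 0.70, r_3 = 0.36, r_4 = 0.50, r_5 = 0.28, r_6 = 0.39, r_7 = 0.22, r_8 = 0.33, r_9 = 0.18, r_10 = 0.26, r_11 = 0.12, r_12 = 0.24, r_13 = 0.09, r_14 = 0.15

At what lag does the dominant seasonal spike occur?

2

The largest autocorrelation is r_2 = 0.70; the remaining lags stay at or below 0.53.
The dominant spike at lag 2 indicates a seasonal period of 2.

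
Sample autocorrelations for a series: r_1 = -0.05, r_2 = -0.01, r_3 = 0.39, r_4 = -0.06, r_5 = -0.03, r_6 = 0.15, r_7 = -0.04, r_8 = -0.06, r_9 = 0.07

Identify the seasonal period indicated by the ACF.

The largest autocorrelation is r_3 = 0.39, with a weaker echo at lag 6 (0.15); the remaining lags stay at or below 0.07.
The dominant spike at lag 3 indicates a seasonal period of 3.

3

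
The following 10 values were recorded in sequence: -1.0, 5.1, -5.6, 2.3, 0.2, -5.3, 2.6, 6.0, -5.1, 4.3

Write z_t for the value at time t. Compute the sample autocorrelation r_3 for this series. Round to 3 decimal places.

0.413

Mean z̄ = (-1.0 + 5.1 − 5.6 + 2.3 + 0.2 − 5.3 + 2.6 + 6.0 − 5.1 + 4.3)/10 = 0.3500
Numerator Σ_{t=1}^{7}(z_t−z̄)(z_{t+3}−z̄) = 73.4925
Denominator Σ(z_t−z̄)² = 177.8250
r_3 = 73.4925 / 177.8250 = 0.413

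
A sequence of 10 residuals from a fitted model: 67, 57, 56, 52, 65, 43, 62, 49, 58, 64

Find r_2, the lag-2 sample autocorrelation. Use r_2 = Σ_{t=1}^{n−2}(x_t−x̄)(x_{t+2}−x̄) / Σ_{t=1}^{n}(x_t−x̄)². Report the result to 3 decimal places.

Mean x̄ = (67 + 57 + 56 + 52 + 65 + 43 + 62 + 49 + 58 + 64)/10 = 57.3000
Numerator Σ_{t=1}^{8}(x_t−x̄)(x_{t+2}−x̄) = 157.3200
Denominator Σ(x_t−x̄)² = 524.1000
r_2 = 157.3200 / 524.1000 = 0.300

0.300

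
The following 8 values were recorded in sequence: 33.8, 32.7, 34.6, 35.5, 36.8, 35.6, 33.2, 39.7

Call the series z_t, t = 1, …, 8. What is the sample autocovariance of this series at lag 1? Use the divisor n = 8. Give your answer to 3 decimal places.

-0.470

Mean z̄ = (33.8 + 32.7 + 34.6 + 35.5 + 36.8 + 35.6 + 33.2 + 39.7)/8 = 35.2375
Σ_{t=1}^{7}(z_t−z̄)(z_{t+1}−z̄) = -3.7564
γ_1 = -3.7564 / 8 = -0.470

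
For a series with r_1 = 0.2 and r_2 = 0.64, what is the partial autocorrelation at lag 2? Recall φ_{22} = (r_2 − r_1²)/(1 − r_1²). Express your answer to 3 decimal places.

0.625

φ_{22} = (r_2 − r_1²) / (1 − r_1²)
r_1² = (0.2)² = 0.04
Numerator = 0.64 − 0.0400 = 0.6000; denominator = 1 − 0.0400 = 0.9600
φ_{22} = 0.6000 / 0.9600 = 0.625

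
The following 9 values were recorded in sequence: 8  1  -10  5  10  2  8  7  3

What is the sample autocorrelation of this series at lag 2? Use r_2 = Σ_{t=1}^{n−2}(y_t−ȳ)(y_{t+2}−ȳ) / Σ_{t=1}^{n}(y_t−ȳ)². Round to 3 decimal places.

-0.460

Mean ȳ = (8 + 1 − 10 + 5 + 10 + 2 + 8 + 7 + 3)/9 = 3.7778
Σ(y_t−ȳ)(y_{t+2}−ȳ) = (-58.1728) + (-3.3951) + (-85.7284) + (-2.1728) + (26.2716) + (-5.7284) + (-3.2840) = -132.2099
Denominator Σ(y_t−ȳ)² = 287.5556
r_2 = -132.2099 / 287.5556 = -0.460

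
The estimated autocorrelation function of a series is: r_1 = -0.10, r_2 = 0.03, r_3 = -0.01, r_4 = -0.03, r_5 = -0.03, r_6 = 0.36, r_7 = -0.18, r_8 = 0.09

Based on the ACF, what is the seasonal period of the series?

The largest autocorrelation is r_6 = 0.36; the remaining lags stay at or below 0.09.
The dominant spike at lag 6 indicates a seasonal period of 6.

6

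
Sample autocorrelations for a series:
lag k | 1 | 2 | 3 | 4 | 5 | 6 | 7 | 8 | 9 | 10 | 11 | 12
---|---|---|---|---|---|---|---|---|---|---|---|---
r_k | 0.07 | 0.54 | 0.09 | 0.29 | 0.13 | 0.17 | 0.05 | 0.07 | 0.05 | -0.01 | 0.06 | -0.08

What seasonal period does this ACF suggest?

2

The largest autocorrelation is r_2 = 0.54, with weaker echoes at lags 4 (0.29) and 6 (0.17); the remaining lags stay at or below 0.13.
The dominant spike at lag 2 indicates a seasonal period of 2.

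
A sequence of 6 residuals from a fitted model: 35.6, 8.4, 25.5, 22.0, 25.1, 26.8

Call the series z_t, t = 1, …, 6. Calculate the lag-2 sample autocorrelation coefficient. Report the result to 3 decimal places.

Mean z̄ = (35.6 + 8.4 + 25.5 + 22.0 + 25.1 + 26.8)/6 = 23.9000
Deviations from mean: 11.7000, -15.5000, 1.6000, -1.9000, 1.2000, 2.9000
Numerator Σ_{t=1}^{4}(z_t−z̄)(z_{t+2}−z̄) = 44.5800
Denominator Σ(z_t−z̄)² = 393.1600
r_2 = 44.5800 / 393.1600 = 0.113

0.113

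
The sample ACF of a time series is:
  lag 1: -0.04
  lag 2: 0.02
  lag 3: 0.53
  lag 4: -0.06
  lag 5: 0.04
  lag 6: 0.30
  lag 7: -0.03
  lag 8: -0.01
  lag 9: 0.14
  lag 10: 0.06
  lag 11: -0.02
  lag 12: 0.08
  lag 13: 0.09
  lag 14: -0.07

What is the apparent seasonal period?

The largest autocorrelation is r_3 = 0.53, with a weaker echo at lag 6 (0.30); the remaining lags stay at or below 0.14.
The dominant spike at lag 3 indicates a seasonal period of 3.

3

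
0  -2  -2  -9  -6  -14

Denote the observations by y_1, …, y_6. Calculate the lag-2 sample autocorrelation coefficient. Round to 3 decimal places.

0.251

Mean ȳ = (0 − 2 − 2 − 9 − 6 − 14)/6 = -5.5000
Deviations from mean: 5.5000, 3.5000, 3.5000, -3.5000, -0.5000, -8.5000
Σ(y_t−ȳ)(y_{t+2}−ȳ) = (19.2500) + (-12.2500) + (-1.7500) + (29.7500) = 35.0000
Denominator Σ(y_t−ȳ)² = 139.5000
r_2 = 35.0000 / 139.5000 = 0.251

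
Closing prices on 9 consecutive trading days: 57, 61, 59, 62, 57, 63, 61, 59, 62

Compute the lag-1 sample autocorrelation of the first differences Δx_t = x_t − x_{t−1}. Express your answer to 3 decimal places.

-0.694

First differences Δx: 4, -2, 3, -5, 6, -2, -2, 3
Mean of differences = 0.6250
Numerator Σ(Δx_t−Δx̄)(Δx_{t+1}−Δx̄) = -72.1406
Denominator Σ(Δx_t−Δx̄)² = 103.8750
r_1(Δx) = -72.1406 / 103.8750 = -0.694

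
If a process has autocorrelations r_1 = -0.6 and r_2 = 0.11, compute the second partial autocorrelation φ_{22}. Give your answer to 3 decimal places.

-0.391

φ_{22} = (r_2 − r_1²) / (1 − r_1²)
r_1² = (-0.6)² = 0.36
Numerator = 0.11 − 0.3600 = -0.2500; denominator = 1 − 0.3600 = 0.6400
φ_{22} = -0.2500 / 0.6400 = -0.391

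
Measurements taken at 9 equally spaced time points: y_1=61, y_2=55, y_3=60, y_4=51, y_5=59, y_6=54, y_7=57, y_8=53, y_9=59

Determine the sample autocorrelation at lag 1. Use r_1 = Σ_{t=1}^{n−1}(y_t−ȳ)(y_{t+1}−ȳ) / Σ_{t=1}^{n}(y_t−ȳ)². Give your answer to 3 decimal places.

-0.651

Mean ȳ = (61 + 55 + 60 + 51 + 59 + 54 + 57 + 53 + 59)/9 = 56.5556
Numerator Σ_{t=1}^{8}(y_t−ȳ)(y_{t+1}−ȳ) = -62.6420
Denominator Σ(y_t−ȳ)² = 96.2222
r_1 = -62.6420 / 96.2222 = -0.651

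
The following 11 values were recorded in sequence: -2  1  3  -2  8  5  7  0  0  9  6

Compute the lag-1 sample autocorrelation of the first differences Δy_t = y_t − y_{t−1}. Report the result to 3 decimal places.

First differences Δy: 3, 2, -5, 10, -3, 2, -7, 0, 9, -3
Mean of differences = 0.8000
Numerator Σ(Δy_t−Δȳ)(Δy_{t+1}−Δȳ) = -138.0400
Denominator Σ(Δy_t−Δȳ)² = 283.6000
r_1(Δy) = -138.0400 / 283.6000 = -0.487

-0.487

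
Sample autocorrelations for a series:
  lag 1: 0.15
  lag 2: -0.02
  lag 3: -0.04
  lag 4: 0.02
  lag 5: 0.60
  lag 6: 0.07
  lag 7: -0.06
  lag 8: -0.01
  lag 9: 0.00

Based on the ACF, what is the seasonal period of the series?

The largest autocorrelation is r_5 = 0.60; the remaining lags stay at or below 0.15.
The dominant spike at lag 5 indicates a seasonal period of 5.

5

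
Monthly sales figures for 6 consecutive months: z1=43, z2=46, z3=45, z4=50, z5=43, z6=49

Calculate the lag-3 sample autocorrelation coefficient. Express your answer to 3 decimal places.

-0.341

Mean z̄ = (43 + 46 + 45 + 50 + 43 + 49)/6 = 46.0000
Deviations from mean: -3.0000, 0.0000, -1.0000, 4.0000, -3.0000, 3.0000
Numerator Σ_{t=1}^{3}(z_t−z̄)(z_{t+3}−z̄) = -15.0000
Denominator Σ(z_t−z̄)² = 44.0000
r_3 = -15.0000 / 44.0000 = -0.341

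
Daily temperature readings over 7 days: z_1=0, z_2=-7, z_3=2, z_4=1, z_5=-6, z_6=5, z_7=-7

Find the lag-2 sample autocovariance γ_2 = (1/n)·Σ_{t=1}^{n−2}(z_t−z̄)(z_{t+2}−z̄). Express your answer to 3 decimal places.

2.426

Mean z̄ = (0 − 7 + 2 + 1 − 6 + 5 − 7)/7 = -1.7143
Σ_{t=1}^{5}(z_t−z̄)(z_{t+2}−z̄) = 16.9796
γ_2 = 16.9796 / 7 = 2.426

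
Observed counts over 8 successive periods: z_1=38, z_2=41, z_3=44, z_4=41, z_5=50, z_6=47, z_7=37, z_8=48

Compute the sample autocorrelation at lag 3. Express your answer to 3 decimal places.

Mean z̄ = (38 + 41 + 44 + 41 + 50 + 47 + 37 + 48)/8 = 43.2500
Numerator Σ_{t=1}^{5}(z_t−z̄)(z_{t+3}−z̄) = 45.5625
Denominator Σ(z_t−z̄)² = 159.5000
r_3 = 45.5625 / 159.5000 = 0.286

0.286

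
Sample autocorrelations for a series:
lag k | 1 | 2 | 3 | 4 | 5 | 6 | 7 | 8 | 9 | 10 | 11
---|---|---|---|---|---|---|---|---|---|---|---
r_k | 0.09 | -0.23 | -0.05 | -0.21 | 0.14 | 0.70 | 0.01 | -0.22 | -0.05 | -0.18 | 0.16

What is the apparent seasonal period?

The largest autocorrelation is r_6 = 0.70; the remaining lags stay at or below 0.16.
The dominant spike at lag 6 indicates a seasonal period of 6.

6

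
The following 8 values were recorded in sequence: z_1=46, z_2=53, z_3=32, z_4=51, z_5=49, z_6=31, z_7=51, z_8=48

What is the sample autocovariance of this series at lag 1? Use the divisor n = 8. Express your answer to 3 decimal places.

Mean z̄ = (46 + 53 + 32 + 51 + 49 + 31 + 51 + 48)/8 = 45.1250
Σ_{t=1}^{7}(z_t−z̄)(z_{t+1}−z̄) = -271.6406
γ_1 = -271.6406 / 8 = -33.955

-33.955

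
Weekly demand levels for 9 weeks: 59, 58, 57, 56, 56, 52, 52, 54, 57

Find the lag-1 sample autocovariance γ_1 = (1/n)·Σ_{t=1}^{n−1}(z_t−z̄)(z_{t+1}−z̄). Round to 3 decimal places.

3.062

Mean z̄ = (59 + 58 + 57 + 56 + 56 + 52 + 52 + 54 + 57)/9 = 55.6667
Σ_{t=1}^{8}(z_t−z̄)(z_{t+1}−z̄) = 27.5556
γ_1 = 27.5556 / 9 = 3.062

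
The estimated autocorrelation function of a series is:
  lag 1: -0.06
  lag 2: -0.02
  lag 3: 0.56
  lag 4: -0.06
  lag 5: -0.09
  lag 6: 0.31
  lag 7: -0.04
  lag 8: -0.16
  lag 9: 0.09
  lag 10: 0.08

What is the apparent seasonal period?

3

The largest autocorrelation is r_3 = 0.56, with a weaker echo at lag 6 (0.31); the remaining lags stay at or below 0.09.
The dominant spike at lag 3 indicates a seasonal period of 3.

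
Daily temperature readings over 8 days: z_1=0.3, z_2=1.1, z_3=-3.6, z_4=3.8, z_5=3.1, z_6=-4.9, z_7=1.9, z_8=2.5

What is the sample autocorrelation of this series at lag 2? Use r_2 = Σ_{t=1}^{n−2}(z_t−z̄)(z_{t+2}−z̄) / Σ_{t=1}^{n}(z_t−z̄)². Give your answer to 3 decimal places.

-0.468

Mean z̄ = (0.3 + 1.1 − 3.6 + 3.8 + 3.1 − 4.9 + 1.9 + 2.5)/8 = 0.5250
Deviations from mean: -0.2250, 0.5750, -4.1250, 3.2750, 2.5750, -5.4250, 1.3750, 1.9750
Σ(z_t−z̄)(z_{t+2}−z̄) = (0.9281) + (1.8831) + (-10.6219) + (-17.7669) + (3.5406) + (-10.7144) = -32.7513
Denominator Σ(z_t−z̄)² = 69.9750
r_2 = -32.7513 / 69.9750 = -0.468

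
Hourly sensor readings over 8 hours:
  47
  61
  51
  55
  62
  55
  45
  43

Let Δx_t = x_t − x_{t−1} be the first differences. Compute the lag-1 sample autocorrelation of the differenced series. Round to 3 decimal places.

-0.235

First differences Δx: 14, -10, 4, 7, -7, -10, -2
Mean of differences = -0.5714
Numerator Σ(Δx_t−Δx̄)(Δx_{t+1}−Δx̄) = -120.4694
Denominator Σ(Δx_t−Δx̄)² = 511.7143
r_1(Δx) = -120.4694 / 511.7143 = -0.235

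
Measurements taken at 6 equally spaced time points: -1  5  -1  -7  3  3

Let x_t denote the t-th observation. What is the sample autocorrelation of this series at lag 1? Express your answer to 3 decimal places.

-0.162

Mean x̄ = (-1 + 5 − 1 − 7 + 3 + 3)/6 = 0.3333
Deviations from mean: -1.3333, 4.6667, -1.3333, -7.3333, 2.6667, 2.6667
Numerator Σ_{t=1}^{5}(x_t−x̄)(x_{t+1}−x̄) = -15.1111
Denominator Σ(x_t−x̄)² = 93.3333
r_1 = -15.1111 / 93.3333 = -0.162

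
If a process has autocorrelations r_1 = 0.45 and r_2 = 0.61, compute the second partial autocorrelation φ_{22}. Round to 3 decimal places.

φ_{22} = (r_2 − r_1²) / (1 − r_1²)
r_1² = (0.45)² = 0.2025
Numerator = 0.61 − 0.2025 = 0.4075; denominator = 1 − 0.2025 = 0.7975
φ_{22} = 0.4075 / 0.7975 = 0.511

0.511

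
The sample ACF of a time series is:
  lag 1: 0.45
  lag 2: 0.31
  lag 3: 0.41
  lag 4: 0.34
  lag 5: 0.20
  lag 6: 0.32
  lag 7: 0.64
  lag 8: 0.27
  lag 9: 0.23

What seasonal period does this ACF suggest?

7

The largest autocorrelation is r_7 = 0.64; the remaining lags stay at or below 0.45. The elevated value at lag 1 (0.45), dropping to 0.31 at lag 2, reflects decaying short-term dependence rather than seasonality.
The dominant spike at lag 7 indicates a seasonal period of 7.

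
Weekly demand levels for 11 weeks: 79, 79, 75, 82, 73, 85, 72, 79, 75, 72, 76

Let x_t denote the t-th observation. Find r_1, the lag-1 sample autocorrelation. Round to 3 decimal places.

-0.574

Mean x̄ = (79 + 79 + 75 + 82 + 73 + 85 + 72 + 79 + 75 + 72 + 76)/11 = 77.0000
Numerator Σ_{t=1}^{10}(x_t−x̄)(x_{t+1}−x̄) = -101.0000
Denominator Σ(x_t−x̄)² = 176.0000
r_1 = -101.0000 / 176.0000 = -0.574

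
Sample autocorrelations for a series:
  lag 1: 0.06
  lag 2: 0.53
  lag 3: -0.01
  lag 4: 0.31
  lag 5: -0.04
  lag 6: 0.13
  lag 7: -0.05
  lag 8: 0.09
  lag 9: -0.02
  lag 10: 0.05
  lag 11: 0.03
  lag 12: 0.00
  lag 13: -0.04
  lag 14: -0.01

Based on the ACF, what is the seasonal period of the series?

The largest autocorrelation is r_2 = 0.53, with a weaker echo at lag 4 (0.31); the remaining lags stay at or below 0.13.
The dominant spike at lag 2 indicates a seasonal period of 2.

2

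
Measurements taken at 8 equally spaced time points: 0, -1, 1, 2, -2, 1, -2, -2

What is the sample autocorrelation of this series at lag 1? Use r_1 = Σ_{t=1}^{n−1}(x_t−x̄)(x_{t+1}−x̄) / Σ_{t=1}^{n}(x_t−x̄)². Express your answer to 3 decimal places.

-0.197

Mean x̄ = (0 − 1 + 1 + 2 − 2 + 1 − 2 − 2)/8 = -0.3750
Deviations from mean: 0.3750, -0.6250, 1.3750, 2.3750, -1.6250, 1.3750, -1.6250, -1.6250
Σ(x_t−x̄)(x_{t+1}−x̄) = (-0.2344) + (-0.8594) + (3.2656) + (-3.8594) + (-2.2344) + (-2.2344) + (2.6406) = -3.5156
Denominator Σ(x_t−x̄)² = 17.8750
r_1 = -3.5156 / 17.8750 = -0.197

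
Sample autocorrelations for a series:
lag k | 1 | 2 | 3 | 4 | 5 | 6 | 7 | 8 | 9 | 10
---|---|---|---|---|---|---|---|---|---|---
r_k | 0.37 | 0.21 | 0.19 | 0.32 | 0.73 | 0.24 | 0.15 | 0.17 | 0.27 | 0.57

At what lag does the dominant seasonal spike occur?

5

The largest autocorrelation is r_5 = 0.73, with a weaker echo at lag 10 (0.57); the remaining lags stay at or below 0.37. The elevated value at lag 1 (0.37), dropping to 0.21 at lag 2, reflects decaying short-term dependence rather than seasonality.
The dominant spike at lag 5 indicates a seasonal period of 5.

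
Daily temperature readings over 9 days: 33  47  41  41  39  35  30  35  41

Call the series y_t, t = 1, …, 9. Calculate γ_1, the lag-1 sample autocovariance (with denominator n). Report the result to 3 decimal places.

3.333

Mean ȳ = (33 + 47 + 41 + 41 + 39 + 35 + 30 + 35 + 41)/9 = 38.0000
Σ_{t=1}^{8}(y_t−ȳ)(y_{t+1}−ȳ) = 30.0000
γ_1 = 30.0000 / 9 = 3.333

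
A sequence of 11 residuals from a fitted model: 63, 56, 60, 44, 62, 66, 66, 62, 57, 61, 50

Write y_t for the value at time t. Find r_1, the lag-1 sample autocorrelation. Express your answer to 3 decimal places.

-0.025

Mean ȳ = (63 + 56 + 60 + 44 + 62 + 66 + 66 + 62 + 57 + 61 + 50)/11 = 58.8182
Numerator Σ_{t=1}^{10}(y_t−ȳ)(y_{t+1}−ȳ) = -11.4876
Denominator Σ(y_t−ȳ)² = 455.6364
r_1 = -11.4876 / 455.6364 = -0.025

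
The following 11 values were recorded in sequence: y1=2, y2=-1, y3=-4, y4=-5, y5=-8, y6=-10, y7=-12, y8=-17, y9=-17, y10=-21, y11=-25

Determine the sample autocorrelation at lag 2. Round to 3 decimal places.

0.434

Mean ȳ = (2 − 1 − 4 − 5 − 8 − 10 − 12 − 17 − 17 − 21 − 25)/11 = -10.7273
Numerator Σ_{t=1}^{9}(y_t−ȳ)(y_{t+2}−ȳ) = 317.7603
Denominator Σ(y_t−ȳ)² = 732.1818
r_2 = 317.7603 / 732.1818 = 0.434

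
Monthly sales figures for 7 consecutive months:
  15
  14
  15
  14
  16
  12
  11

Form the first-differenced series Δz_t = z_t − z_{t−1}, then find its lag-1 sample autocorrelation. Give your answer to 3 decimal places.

-0.458

First differences Δz: -1, 1, -1, 2, -4, -1
Mean of differences = -0.6667
Numerator Σ(Δz_t−Δz̄)(Δz_{t+1}−Δz̄) = -9.7778
Denominator Σ(Δz_t−Δz̄)² = 21.3333
r_1(Δz) = -9.7778 / 21.3333 = -0.458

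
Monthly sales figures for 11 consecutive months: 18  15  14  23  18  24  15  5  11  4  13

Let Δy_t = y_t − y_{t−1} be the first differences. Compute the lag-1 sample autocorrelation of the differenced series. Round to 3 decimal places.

-0.435

First differences Δy: -3, -1, 9, -5, 6, -9, -10, 6, -7, 9
Mean of differences = -0.5000
Numerator Σ(Δy_t−Δȳ)(Δy_{t+1}−Δȳ) = -215.7500
Denominator Σ(Δy_t−Δȳ)² = 496.5000
r_1(Δy) = -215.7500 / 496.5000 = -0.435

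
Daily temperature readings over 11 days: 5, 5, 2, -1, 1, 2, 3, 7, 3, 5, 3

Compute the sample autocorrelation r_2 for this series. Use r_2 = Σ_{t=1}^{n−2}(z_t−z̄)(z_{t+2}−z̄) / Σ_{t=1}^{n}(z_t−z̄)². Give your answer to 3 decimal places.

Mean z̄ = (5 + 5 + 2 − 1 + 1 + 2 + 3 + 7 + 3 + 5 + 3)/11 = 3.1818
Numerator Σ_{t=1}^{9}(z_t−z̄)(z_{t+2}−z̄) = 0.6612
Denominator Σ(z_t−z̄)² = 49.6364
r_2 = 0.6612 / 49.6364 = 0.013

0.013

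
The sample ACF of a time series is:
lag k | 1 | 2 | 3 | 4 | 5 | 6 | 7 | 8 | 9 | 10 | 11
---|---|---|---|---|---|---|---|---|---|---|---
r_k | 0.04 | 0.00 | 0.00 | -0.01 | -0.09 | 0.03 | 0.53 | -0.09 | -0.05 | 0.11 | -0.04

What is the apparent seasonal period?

7

The largest autocorrelation is r_7 = 0.53; the remaining lags stay at or below 0.11.
The dominant spike at lag 7 indicates a seasonal period of 7.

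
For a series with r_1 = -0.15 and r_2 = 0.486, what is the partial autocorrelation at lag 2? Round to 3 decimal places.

φ_{22} = (r_2 − r_1²) / (1 − r_1²)
r_1² = (-0.15)² = 0.0225
Numerator = 0.486 − 0.0225 = 0.4635; denominator = 1 − 0.0225 = 0.9775
φ_{22} = 0.4635 / 0.9775 = 0.474

0.474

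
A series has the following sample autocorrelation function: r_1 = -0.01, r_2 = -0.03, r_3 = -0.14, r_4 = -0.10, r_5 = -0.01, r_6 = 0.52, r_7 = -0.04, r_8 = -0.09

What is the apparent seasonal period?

6

The largest autocorrelation is r_6 = 0.52; the remaining lags stay at or below -0.01.
The dominant spike at lag 6 indicates a seasonal period of 6.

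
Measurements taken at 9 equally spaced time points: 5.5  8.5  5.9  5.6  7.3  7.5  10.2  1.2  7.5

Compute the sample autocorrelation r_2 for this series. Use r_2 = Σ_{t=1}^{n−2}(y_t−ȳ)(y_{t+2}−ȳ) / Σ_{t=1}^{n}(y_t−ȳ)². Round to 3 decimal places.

Mean ȳ = (5.5 + 8.5 + 5.9 + 5.6 + 7.3 + 7.5 + 10.2 + 1.2 + 7.5)/9 = 6.5778
Σ(y_t−ȳ)(y_{t+2}−ȳ) = (0.7305) + (-1.8795) + (-0.4895) + (-0.9017) + (2.6160) + (-4.9595) + (3.3405) = -1.5432
Denominator Σ(y_t−ȳ)² = 50.5356
r_2 = -1.5432 / 50.5356 = -0.031

-0.031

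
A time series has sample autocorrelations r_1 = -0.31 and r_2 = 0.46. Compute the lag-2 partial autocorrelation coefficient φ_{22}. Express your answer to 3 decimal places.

0.403

φ_{22} = (r_2 − r_1²) / (1 − r_1²)
r_1² = (-0.31)² = 0.0961
Numerator = 0.46 − 0.0961 = 0.3639; denominator = 1 − 0.0961 = 0.9039
φ_{22} = 0.3639 / 0.9039 = 0.403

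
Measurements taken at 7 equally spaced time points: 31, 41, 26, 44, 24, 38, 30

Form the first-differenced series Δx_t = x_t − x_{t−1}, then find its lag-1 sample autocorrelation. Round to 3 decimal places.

-0.896

First differences Δx: 10, -15, 18, -20, 14, -8
Mean of differences = -0.1667
Numerator Σ(Δx_t−Δx̄)(Δx_{t+1}−Δx̄) = -1172.5278
Denominator Σ(Δx_t−Δx̄)² = 1308.8333
r_1(Δx) = -1172.5278 / 1308.8333 = -0.896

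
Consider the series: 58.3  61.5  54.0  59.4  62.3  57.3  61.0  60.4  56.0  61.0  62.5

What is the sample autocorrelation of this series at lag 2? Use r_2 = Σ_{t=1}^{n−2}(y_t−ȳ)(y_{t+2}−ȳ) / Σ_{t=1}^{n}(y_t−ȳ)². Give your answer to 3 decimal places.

Mean ȳ = (58.3 + 61.5 + 54.0 + 59.4 + 62.3 + 57.3 + 61.0 + 60.4 + 56.0 + 61.0 + 62.5)/11 = 59.4273
Numerator Σ_{t=1}^{9}(y_t−ȳ)(y_{t+2}−ȳ) = -21.4142
Denominator Σ(y_t−ȳ)² = 74.8818
r_2 = -21.4142 / 74.8818 = -0.286

-0.286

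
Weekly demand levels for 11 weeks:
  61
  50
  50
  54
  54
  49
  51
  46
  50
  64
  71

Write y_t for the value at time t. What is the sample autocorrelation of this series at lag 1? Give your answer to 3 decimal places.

0.342

Mean ȳ = (61 + 50 + 50 + 54 + 54 + 49 + 51 + 46 + 50 + 64 + 71)/11 = 54.5455
Numerator Σ_{t=1}^{10}(y_t−ȳ)(y_{t+1}−ȳ) = 198.5207
Denominator Σ(y_t−ȳ)² = 580.7273
r_1 = 198.5207 / 580.7273 = 0.342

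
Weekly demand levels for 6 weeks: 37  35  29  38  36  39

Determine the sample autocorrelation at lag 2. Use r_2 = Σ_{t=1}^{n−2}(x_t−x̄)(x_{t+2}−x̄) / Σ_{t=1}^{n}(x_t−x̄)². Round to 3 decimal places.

-0.077

Mean x̄ = (37 + 35 + 29 + 38 + 36 + 39)/6 = 35.6667
Deviations from mean: 1.3333, -0.6667, -6.6667, 2.3333, 0.3333, 3.3333
Numerator Σ_{t=1}^{4}(x_t−x̄)(x_{t+2}−x̄) = -4.8889
Denominator Σ(x_t−x̄)² = 63.3333
r_2 = -4.8889 / 63.3333 = -0.077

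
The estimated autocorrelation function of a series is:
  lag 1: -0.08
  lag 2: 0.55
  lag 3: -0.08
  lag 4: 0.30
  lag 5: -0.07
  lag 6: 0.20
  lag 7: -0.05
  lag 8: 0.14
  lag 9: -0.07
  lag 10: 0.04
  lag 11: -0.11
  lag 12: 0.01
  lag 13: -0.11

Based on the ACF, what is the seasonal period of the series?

2

The largest autocorrelation is r_2 = 0.55, with weaker echoes at lags 4 (0.30) and 6 (0.20); the remaining lags stay at or below 0.14.
The dominant spike at lag 2 indicates a seasonal period of 2.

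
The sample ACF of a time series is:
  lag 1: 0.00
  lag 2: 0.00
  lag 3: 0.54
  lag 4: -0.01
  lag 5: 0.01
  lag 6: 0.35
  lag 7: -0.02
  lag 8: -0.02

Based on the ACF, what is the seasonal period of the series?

The largest autocorrelation is r_3 = 0.54, with a weaker echo at lag 6 (0.35); the remaining lags stay at or below 0.01.
The dominant spike at lag 3 indicates a seasonal period of 3.

3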